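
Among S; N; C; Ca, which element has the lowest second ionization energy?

Ca

IE_2 is the cost of taking one more electron from the +1 cation: S⁺ still has 5 valence electrons; N⁺ still has 4 valence electrons; C⁺ still has 3 valence electrons; Ca⁺ still has 1 valence electron.
All are still removing valence electrons, so compare the +1 ions as you would atoms: IE_2 generally rises across a period (higher Z_eff) and falls down a group (larger shell), subject to the usual subshell exceptions.
Valence configurations: S⁺ [Ne]3s²3p³, N⁺ [He]2s²2p², C⁺ [He]2s²2p¹, Ca⁺ [Ar]4s¹.
The numbers (kJ/mol): S 2252, N 2856, C 2353, Ca 1145.
Overall IE_2 order: Ca < S < C < N.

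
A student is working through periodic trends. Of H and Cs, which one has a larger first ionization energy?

H is in period 1, group 1; Cs is in period 6, group 1.
First ionization energy rises across a period (greater Z_eff holds electrons more tightly) and falls down a group (valence electrons are farther from the nucleus).
All are in group 1, so first ionization energy increases up the group.
So H has the larger first ionization energy (H > Cs).

H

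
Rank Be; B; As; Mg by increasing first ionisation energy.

Mg < B < Be < As

Be is in period 2, group 2; B is in period 2, group 13; Mg is in period 3, group 2; As is in period 4, group 15.
Removing the outermost electron gets harder across a period and easier down a group.
These span different periods and groups, so the two trends combine.
B > Mg: relative to Mg, both the across-period and down-group shifts push B's first ionization energy up.
Be > B: this pair runs against the simple trend — see the exception note.
As > Be: period and group pull opposite ways; the across-period shift dominates (947 vs 900 kJ/mol).
Note the exception: Be has a higher first ionization energy than B, contrary to the simple trend — removing B's lone 2p electron is easier than breaking Be's filled 2s².
For reference (kJ/mol): Be 900, B 801, Mg 738, As 947.
So from lowest to highest: Mg < B < Be < As.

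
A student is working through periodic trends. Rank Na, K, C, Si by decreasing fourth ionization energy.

Na, C, K, Si

Consider each +3 ion: Na³⁺ is already 2 electrons into the core; K³⁺ is already 2 electrons into the core; C³⁺ still has 1 valence electron; Si³⁺ still has 1 valence electron.
Usually core removal costs more than valence removal, but here the competition is close: a tightly held n=2 valence electron can cost more to remove than an n=3 core electron, so the actual values have to decide it.
Valence configurations: C³⁺ [He]2s¹, Si³⁺ [Ne]3s¹.
Tabulated IE_4 (kJ/mol): Na 9543, K 5877, C 6223, Si 4356.
Putting it together, IE_4: Si < K < C < Na.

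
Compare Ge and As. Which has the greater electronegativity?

Smaller atoms with higher effective nuclear charge are more electronegative.
All lie in period 4, so electronegativity increases left to right.
So As has the greater electronegativity (As > Ge).

As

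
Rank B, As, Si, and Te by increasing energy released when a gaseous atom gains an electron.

B, As, Si, Te

B is in period 2, group 13; Si is in period 3, group 14; As is in period 4, group 15; Te is in period 5, group 16.
EA tends to increase across a period and decrease down a group, though the pattern is less regular than for IE or radius.
These sit on a diagonal, where the across-period and down-group effects partly cancel.
As > B: period and group pull opposite ways; the across-period shift dominates (78 vs 27 kJ/mol).
Si > As: period and group pull opposite ways; the down-group shift dominates (134 vs 78 kJ/mol).
Te > Si: period and group pull opposite ways; the across-period shift dominates (190 vs 134 kJ/mol).
For reference (kJ/mol): B 27, Si 134, As 78, Te 190.
So from lowest to highest: B < As < Si < Te.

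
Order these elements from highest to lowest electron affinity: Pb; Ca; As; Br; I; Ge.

Br > I > Ge > As > Pb > Ca

Ca is in period 4, group 2; Ge is in period 4, group 14; As is in period 4, group 15; Br is in period 4, group 17; I is in period 5, group 17; Pb is in period 6, group 14.
Atoms with high Z_eff and room in the valence shell (especially the halogens) have the most exothermic electron affinities.
Here both period and group differ, so the two effects have to be weighed against each other.
Pb > Ca: period and group pull opposite ways; the across-period shift dominates (35 vs 2 kJ/mol).
As > Pb: relative to Pb, both the across-period and down-group shifts push As's electron affinity up.
Ge > As: this pair runs against the simple trend — see the exception note.
I > Ge: period and group pull opposite ways; the across-period shift dominates (295 vs 119 kJ/mol).
Br > I: Br sits above I in group 17, so the down-group effect alone puts Br higher.
Note the exception: Ge has a higher electron affinity than As, contrary to the simple trend — adding an electron to As's half-filled 4p³ is unfavourable, so Ge (4p²) has the more exothermic EA.
For reference (kJ/mol): Ca 2, Ge 119, As 78, Br 325, I 295, Pb 35.
So from highest to lowest: Br > I > Ge > As > Pb > Ca.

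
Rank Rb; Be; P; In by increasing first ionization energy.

Rb < In < Be < P

Be is in period 2, group 2; P is in period 3, group 15; Rb is in period 5, group 1; In is in period 5, group 13.
Removing the outermost electron gets harder across a period and easier down a group.
These span different periods and groups, so the two trends combine.
In > Rb: both are in period 5; the period trend gives In the larger value.
Be > In: the two effects oppose for this pair; the down-group effect wins (900 vs 558 kJ/mol).
P > Be: period and group pull opposite ways; the across-period shift dominates (1012 vs 900 kJ/mol).
Tabulated first ionization energy (kJ/mol): Be 900, P 1012, Rb 403, In 558.
So from lowest to highest: Rb < In < Be < P.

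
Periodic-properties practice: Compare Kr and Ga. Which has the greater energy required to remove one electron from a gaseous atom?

Kr

Ga is in period 4, group 13; Kr is in period 4, group 18.
Across a period the outer electron is held more tightly (higher IE₁); down a group it sits in a higher shell, more shielded, and comes off more easily.
All lie in period 4, so first ionization energy increases left to right.
So Kr has the greater energy required to remove one electron from a gaseous atom (Kr > Ga).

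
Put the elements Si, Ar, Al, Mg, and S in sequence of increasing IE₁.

Al < Mg < Si < S < Ar

Mg is in period 3, group 2; Al is in period 3, group 13; Si is in period 3, group 14; S is in period 3, group 16; Ar is in period 3, group 18.
First ionization energy rises across a period (greater Z_eff holds electrons more tightly) and falls down a group (valence electrons are farther from the nucleus).
All lie in period 3; the across-period trend (first ionization energy increases left to right) applies, with the exception below.
Note the exception: Mg has a higher first ionization energy than Al, contrary to the simple trend — Al's single 3p electron is easier to remove than one from Mg's filled 3s².
Approximate values (kJ/mol): Mg 738, Al 578, Si 786, S 1000, Ar 1521.
So from lowest to highest: Al < Mg < Si < S < Ar.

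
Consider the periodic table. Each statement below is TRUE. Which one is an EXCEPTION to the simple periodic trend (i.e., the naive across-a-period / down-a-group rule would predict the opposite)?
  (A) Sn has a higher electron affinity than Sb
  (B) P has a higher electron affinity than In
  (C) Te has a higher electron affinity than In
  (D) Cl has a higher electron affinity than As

The general trend: electron affinity increases across a period and decreases down a group.
(A) Sn (period 5, group 14) vs Sb (period 5, group 15): the stated order contradicts the simple trend.
(B) P (period 3, group 15) vs In (period 5, group 13): the stated order agrees with the simple trend.
(C) Te (period 5, group 16) vs In (period 5, group 13): the stated order agrees with the simple trend.
(D) Cl (period 3, group 17) vs As (period 4, group 15): the stated order agrees with the simple trend.
The exception is (A): adding an electron to Sb's half-filled 5p³ is unfavourable, so Sn has the more exothermic EA.

(A)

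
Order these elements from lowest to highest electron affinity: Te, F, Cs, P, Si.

Cs < P < Si < Te < F

Atoms with high Z_eff and room in the valence shell (especially the halogens) have the most exothermic electron affinities.
These span different periods and groups, so the two trends combine.
P > Cs: relative to Cs, both the across-period and down-group shifts push P's electron affinity up.
Si > P: this pair runs against the simple trend — see the exception note.
Te > Si: period and group pull opposite ways; the across-period shift dominates (190 vs 134 kJ/mol).
F > Te: both effects reinforce here, so F is clearly the higher of the two.
Note the exception: Si has a higher electron affinity than P, contrary to the simple trend — adding an electron to P's half-filled 3p³ is unfavourable, so Si (3p²) has the more exothermic EA.
Tabulated electron affinity (kJ/mol): F 328, Si 134, P 72, Te 190, Cs 46.
So from lowest to highest: Cs < P < Si < Te < F.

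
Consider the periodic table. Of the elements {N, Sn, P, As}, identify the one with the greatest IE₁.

N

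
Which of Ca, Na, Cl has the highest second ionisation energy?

Na

Consider each +1 ion: Ca⁺ still has 1 valence electron; Na⁺ is the bare [Ne] core; Cl⁺ still has 6 valence electrons.
Breaking into a closed-shell core is much more expensive than removing a leftover valence electron — Na has the largest IE_2 here.
Valence configurations: Ca⁺ [Ar]4s¹, Cl⁺ [Ne]3s²3p⁴.
Approximate IE_2 values (kJ/mol): Ca 1145, Na 4562, Cl 2298.
Hence IE_2: Ca < Cl < Na.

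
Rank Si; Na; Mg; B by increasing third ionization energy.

Si, B, Na, Mg

Consider each +2 ion: Si²⁺ still has 2 valence electrons; Na²⁺ is already 1 electron into the core; Mg²⁺ is the bare [Ne] core; B²⁺ still has 1 valence electron.
Core electrons are held far more tightly than valence electrons, so Na and Mg top the IE_3 order.
Valence configurations: Si²⁺ [Ne]3s², B²⁺ [He]2s¹.
The numbers (kJ/mol): Si 3232, Na 6910, Mg 7733, B 3660.
Putting it together, IE_3: Si < B < Na < Mg.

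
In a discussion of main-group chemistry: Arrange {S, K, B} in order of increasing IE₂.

The second ionization energy removes an electron from the +1 ion. For each element: S⁺ still has 5 valence electrons; K⁺ is the bare [Ar] core; B⁺ still has 2 valence electrons.
Breaking into a closed-shell core is much more expensive than removing a leftover valence electron — K has the largest IE_2 here.
Valence configurations: S⁺ [Ne]3s²3p³, B⁺ [He]2s².
The numbers (kJ/mol): S 2252, K 3052, B 2427.
Putting it together, IE_2: S < B < K.

S < B < K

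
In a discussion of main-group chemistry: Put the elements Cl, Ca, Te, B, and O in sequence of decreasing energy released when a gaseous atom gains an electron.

Cl, Te, O, B, Ca

B is in period 2, group 13; O is in period 2, group 16; Cl is in period 3, group 17; Ca is in period 4, group 2; Te is in period 5, group 16.
EA tends to increase across a period and decrease down a group, though the pattern is less regular than for IE or radius.
These span different periods and groups, so the two trends combine.
B > Ca: both effects reinforce here, so B is clearly the higher of the two.
O > B: O lies to the right of B in period 2, so the across-period effect alone puts O higher.
Te > O: this pair runs against the simple trend — see the exception note.
Cl > Te: both effects reinforce here, so Cl is clearly the higher of the two.
Note the exception: Te has a higher electron affinity than O, contrary to the simple trend — O's compact 2p subshell gives strong electron–electron repulsion on the added electron.
Tabulated electron affinity (kJ/mol): B 27, O 141, Cl 349, Ca 2, Te 190.
So from highest to lowest: Cl > Te > O > B > Ca.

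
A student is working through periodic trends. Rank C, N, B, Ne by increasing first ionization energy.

B < C < N < Ne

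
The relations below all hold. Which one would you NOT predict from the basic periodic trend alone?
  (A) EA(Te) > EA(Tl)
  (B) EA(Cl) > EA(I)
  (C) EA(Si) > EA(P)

(C)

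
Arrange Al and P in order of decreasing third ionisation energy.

P > Al

IE_3 is the cost of taking one more electron from the +2 cation: Al²⁺ still has 1 valence electron; P²⁺ still has 3 valence electrons.
All are still removing valence electrons, so compare the +2 ions as you would atoms: IE_3 generally rises across a period (higher Z_eff) and falls down a group (larger shell), subject to the usual subshell exceptions.
Valence configurations: Al²⁺ [Ne]3s¹, P²⁺ [Ne]3s²3p¹.
Approximate IE_3 values (kJ/mol): Al 2745, P 2914.
So the third ionization energies run Al < P.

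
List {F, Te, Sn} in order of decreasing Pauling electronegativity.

F > Te > Sn

Atoms toward the upper right of the periodic table pull bonding electrons most strongly.
Neither a single period nor a single group — weigh both effects.
Te > Sn: Te lies to the right of Sn in period 5, so the across-period effect alone puts Te higher.
F > Te: relative to Te, both the across-period and down-group shifts push F's electronegativity up.
Tabulated electronegativity (Pauling): F 3.98, Sn 1.96, Te 2.10.
So from highest to lowest: F > Te > Sn.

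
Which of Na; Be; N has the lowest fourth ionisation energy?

IE_4 is the cost of taking one more electron from the +3 cation: Na³⁺ is already 2 electrons into the core; Be³⁺ is already 1 electron into the core; N³⁺ still has 2 valence electrons.
Core electrons are held far more tightly than valence electrons, so Na and Be top the IE_4 order.
The numbers (kJ/mol): Na 9543, Be 21007, N 7475.
So the fourth ionization energies run N < Na < Be.

N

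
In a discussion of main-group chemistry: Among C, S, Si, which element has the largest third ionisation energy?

Consider each +2 ion: C²⁺ still has 2 valence electrons; S²⁺ still has 4 valence electrons; Si²⁺ still has 2 valence electrons.
All are still removing valence electrons, so compare the +2 ions as you would atoms: IE_3 generally rises across a period (higher Z_eff) and falls down a group (larger shell), subject to the usual subshell exceptions.
Valence configurations: C²⁺ [He]2s², S²⁺ [Ne]3s²3p², Si²⁺ [Ne]3s².
Approximate IE_3 values (kJ/mol): C 4620, S 3357, Si 3232.
Hence IE_3: Si < S < C.

C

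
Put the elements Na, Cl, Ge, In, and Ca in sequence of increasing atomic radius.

Atomic radius shrinks across a period as nuclear charge pulls the same shell inward, and grows down a group as new shells are added.
Here both period and group differ, so the two effects have to be weighed against each other.
Ge > Cl: relative to Cl, both the across-period and down-group shifts push Ge's atomic radius up.
In > Ge: both effects reinforce here, so In is clearly the larger of the two.
Na > In: period and group pull opposite ways; the across-period shift dominates (155 vs 142 pm).
Ca > Na: period and group pull opposite ways; the down-group shift dominates (171 vs 155 pm).
Approximate values (pm): Na 155, Cl 99, Ca 171, Ge 121, In 142.
So from smallest to largest: Cl < Ge < In < Na < Ca.

Cl < Ge < In < Na < Ca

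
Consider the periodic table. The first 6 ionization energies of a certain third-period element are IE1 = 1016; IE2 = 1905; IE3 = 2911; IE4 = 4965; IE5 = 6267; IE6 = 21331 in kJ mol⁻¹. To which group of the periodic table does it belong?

Group 15

Look for the largest jump between consecutive ionization energies: IE6/IE5 ≈ 3.4, far larger than any earlier ratio.
That jump marks the point where a core electron is being removed. So the atom has 5 valence electrons.
A main-group element with 5 valence electrons is in group 15.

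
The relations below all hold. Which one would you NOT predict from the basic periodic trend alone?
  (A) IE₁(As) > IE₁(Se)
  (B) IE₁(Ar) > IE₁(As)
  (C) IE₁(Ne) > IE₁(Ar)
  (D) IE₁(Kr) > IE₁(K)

(A)

The general trend: first ionisation energy increases across a period and decreases down a group.
(A) As (period 4, group 15) vs Se (period 4, group 16): the stated order contradicts the simple trend.
(B) Ar (period 3, group 18) vs As (period 4, group 15): the stated order agrees with the simple trend.
(C) Ne (period 2, group 18) vs Ar (period 3, group 18): the stated order agrees with the simple trend.
(D) Kr (period 4, group 18) vs K (period 4, group 1): the stated order agrees with the simple trend.
The exception is (A): Se (4p⁴) ionizes more easily than half-filled As (4p³).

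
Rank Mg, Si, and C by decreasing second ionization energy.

C > Si > Mg

The second ionization energy removes an electron from the +1 ion. For each element: Mg⁺ still has 1 valence electron; Si⁺ still has 3 valence electrons; C⁺ still has 3 valence electrons.
All are still removing valence electrons, so compare the +1 ions as you would atoms: IE_2 generally rises across a period (higher Z_eff) and falls down a group (larger shell), subject to the usual subshell exceptions.
Valence configurations: Mg⁺ [Ne]3s¹, Si⁺ [Ne]3s²3p¹, C⁺ [He]2s²2p¹.
The numbers (kJ/mol): Mg 1451, Si 1577, C 2353.
Hence IE_2: Mg < Si < C.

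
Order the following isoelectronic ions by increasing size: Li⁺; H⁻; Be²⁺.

Be²⁺, Li⁺, H⁻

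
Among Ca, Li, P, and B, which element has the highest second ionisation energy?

Li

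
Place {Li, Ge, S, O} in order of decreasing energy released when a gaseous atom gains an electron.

S, O, Ge, Li

Li is in period 2, group 1; O is in period 2, group 16; S is in period 3, group 16; Ge is in period 4, group 14.
EA tends to increase across a period and decrease down a group, though the pattern is less regular than for IE or radius.
Here both period and group differ, so the two effects have to be weighed against each other.
Ge > Li: period and group pull opposite ways; the across-period shift dominates (119 vs 60 kJ/mol).
O > Ge: both effects reinforce here, so O is clearly the higher of the two.
S > O: this pair runs against the simple trend — see the exception note.
Note the exception: S has a higher electron affinity than O, contrary to the simple trend — the compact 2p subshell of O repels the added electron more than S's larger 3p does.
For reference (kJ/mol): Li 60, O 141, S 200, Ge 119.
So from highest to lowest: S > O > Ge > Li.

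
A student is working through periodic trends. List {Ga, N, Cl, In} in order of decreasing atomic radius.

In > Ga > Cl > N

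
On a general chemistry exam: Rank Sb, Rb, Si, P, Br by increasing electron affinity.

Rb < P < Sb < Si < Br

Si is in period 3, group 14; P is in period 3, group 15; Br is in period 4, group 17; Rb is in period 5, group 1; Sb is in period 5, group 15.
Electron affinity generally becomes more exothermic across a period toward the halogens and less exothermic down a group.
Neither a single period nor a single group — weigh both effects.
P > Rb: relative to Rb, both the across-period and down-group shifts push P's electron affinity up.
Sb > P: this pair runs against the simple trend — see the exception note.
Si > Sb: the two effects oppose for this pair; the down-group effect wins (134 vs 103 kJ/mol).
Br > Si: period and group pull opposite ways; the across-period shift dominates (325 vs 134 kJ/mol).
Note the exception: Sb has a higher electron affinity than P, contrary to the simple trend — both are half-filled np³, but the pairing/repulsion penalty for the added electron shrinks as the p orbitals become larger and more diffuse down the group, and for Sb that outweighs the weaker nuclear attraction.
Note the exception: Si has a higher electron affinity than P, contrary to the simple trend — adding an electron to P's half-filled 3p³ is unfavourable, so Si (3p²) has the more exothermic EA.
Approximate values (kJ/mol): Si 134, P 72, Br 325, Rb 47, Sb 103.
So from lowest to highest: Rb < P < Sb < Si < Br.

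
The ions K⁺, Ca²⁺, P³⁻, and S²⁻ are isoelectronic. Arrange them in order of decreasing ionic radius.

All of these have 18 electrons, so size is governed by nuclear charge alone: the more protons, the stronger the pull on the same electron cloud, and the smaller the ion.
Nuclear charges: Ca²⁺ (Z=20), K⁺ (Z=19), S²⁻ (Z=16), P³⁻ (Z=15).
Largest to smallest: P³⁻ > S²⁻ > K⁺ > Ca²⁺.

P³⁻ > S²⁻ > K⁺ > Ca²⁺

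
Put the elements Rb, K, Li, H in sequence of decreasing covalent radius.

Rb > K > Li > H

H is in period 1, group 1; Li is in period 2, group 1; K is in period 4, group 1; Rb is in period 5, group 1.
Across a period the added protons contract the valence shell; down a group each new principal shell makes the atom larger.
All are in group 1, so atomic radius increases down the group.
So from largest to smallest: Rb > K > Li > H.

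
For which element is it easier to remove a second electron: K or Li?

The second ionization energy removes an electron from the +1 ion. For each element: K⁺ is the bare [Ar] core; Li⁺ is the bare [He] core.
All of these are removing an electron from a noble-gas core or deeper; the smaller core (lower principal quantum number) is held far more tightly, and within a period the higher nuclear charge binds the same core more tightly.
Tabulated IE_2 (kJ/mol): K 3052, Li 7298.
Putting it together, IE_2: K < Li.

K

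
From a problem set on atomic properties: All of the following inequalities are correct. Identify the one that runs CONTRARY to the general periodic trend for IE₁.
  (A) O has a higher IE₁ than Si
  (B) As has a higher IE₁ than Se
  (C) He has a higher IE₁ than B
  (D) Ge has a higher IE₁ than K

The general trend: IE₁ increases across a period and decreases down a group.
(A) O (period 2, group 16) vs Si (period 3, group 14): the stated order agrees with the simple trend.
(B) As (period 4, group 15) vs Se (period 4, group 16): the stated order contradicts the simple trend.
(C) He (period 1, group 18) vs B (period 2, group 13): the stated order agrees with the simple trend.
(D) Ge (period 4, group 14) vs K (period 4, group 1): the stated order agrees with the simple trend.
The exception is (B): Se (4p⁴) ionizes more easily than half-filled As (4p³).

(B)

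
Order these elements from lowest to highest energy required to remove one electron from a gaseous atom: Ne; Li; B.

IE₁ increases left→right with effective nuclear charge and decreases top→bottom as the valence shell moves farther out.
All lie in period 2, so first ionization energy increases left to right.
So from lowest to highest: Li < B < Ne.

Li < B < Ne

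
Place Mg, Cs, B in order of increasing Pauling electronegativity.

Cs < Mg < B

B is in period 2, group 13; Mg is in period 3, group 2; Cs is in period 6, group 1.
EN rises left→right (higher Z_eff, smaller atoms) and falls top→bottom (larger, more shielded atoms).
Neither a single period nor a single group — weigh both effects.
Mg > Cs: both effects reinforce here, so Mg is clearly the higher of the two.
B > Mg: relative to Mg, both the across-period and down-group shifts push B's electronegativity up.
For reference (Pauling): B 2.04, Mg 1.31, Cs 0.79.
So from lowest to highest: Cs < Mg < B.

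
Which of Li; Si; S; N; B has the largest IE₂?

IE_2 is the cost of taking one more electron from the +1 cation: Li⁺ is the bare [He] core; Si⁺ still has 3 valence electrons; S⁺ still has 5 valence electrons; N⁺ still has 4 valence electrons; B⁺ still has 2 valence electrons.
Pulling an electron out of a noble-gas core costs far more than removing a remaining valence electron, so Li sits at the high end of IE_2.
Valence configurations: Si⁺ [Ne]3s²3p¹, S⁺ [Ne]3s²3p³, N⁺ [He]2s²2p², B⁺ [He]2s².
The numbers (kJ/mol): Li 7298, Si 1577, S 2252, N 2856, B 2427.
Hence IE_2: Si < S < B < N < Li.

Li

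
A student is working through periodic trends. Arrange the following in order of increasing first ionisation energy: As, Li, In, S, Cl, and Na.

Li is in period 2, group 1; Na is in period 3, group 1; S is in period 3, group 16; Cl is in period 3, group 17; As is in period 4, group 15; In is in period 5, group 13.
First ionization energy rises across a period (greater Z_eff holds electrons more tightly) and falls down a group (valence electrons are farther from the nucleus).
Neither a single period nor a single group — weigh both effects.
Li > Na: they share group 1; the group trend gives Li the larger value.
In > Li: period and group pull opposite ways; the across-period shift dominates (558 vs 520 kJ/mol).
As > In: both effects reinforce here, so As is clearly the higher of the two.
S > As: relative to As, both the across-period and down-group shifts push S's first ionization energy up.
Cl > S: both are in period 3; the period trend gives Cl the larger value.
Approximate values (kJ/mol): Li 520, Na 496, S 1000, Cl 1251, As 947, In 558.
So from lowest to highest: Na < Li < In < As < S < Cl.

Na < Li < In < As < S < Cl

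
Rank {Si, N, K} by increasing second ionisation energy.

Si, N, K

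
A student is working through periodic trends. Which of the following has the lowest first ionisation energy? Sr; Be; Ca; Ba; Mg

Ba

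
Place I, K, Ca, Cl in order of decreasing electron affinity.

Cl is in period 3, group 17; K is in period 4, group 1; Ca is in period 4, group 2; I is in period 5, group 17.
EA tends to increase across a period and decrease down a group, though the pattern is less regular than for IE or radius.
These span different periods and groups, so the two trends combine.
K > Ca: this pair runs against the simple trend — see the exception note.
I > K: the two effects oppose for this pair; the across-period effect wins (295 vs 48 kJ/mol).
Cl > I: they share group 17; the group trend gives Cl the larger value.
Note the exception: K has a higher electron affinity than Ca, contrary to the simple trend — adding an electron to Ca (ns²) has to open a new, higher-energy np subshell, which is unfavourable.
Tabulated electron affinity (kJ/mol): Cl 349, K 48, Ca 2, I 295.
So from highest to lowest: Cl > I > K > Ca.

Cl, I, K, Ca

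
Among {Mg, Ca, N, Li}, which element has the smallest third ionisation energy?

N

The third ionization energy removes an electron from the +2 ion. For each element: Mg²⁺ is the bare [Ne] core; Ca²⁺ is the bare [Ar] core; N²⁺ still has 3 valence electrons; Li²⁺ is already 1 electron into the core.
Core electrons are held far more tightly than valence electrons, so Ca, Mg and Li top the IE_3 order.
Tabulated IE_3 (kJ/mol): Mg 7733, Ca 4912, N 4578, Li 11815.
Hence IE_3: N < Ca < Mg < Li.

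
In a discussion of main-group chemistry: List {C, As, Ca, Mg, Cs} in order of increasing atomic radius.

C is in period 2, group 14; Mg is in period 3, group 2; Ca is in period 4, group 2; As is in period 4, group 15; Cs is in period 6, group 1.
Atomic radius shrinks across a period as nuclear charge pulls the same shell inward, and grows down a group as new shells are added.
These span different periods and groups, so the two trends combine.
As > C: period and group pull opposite ways; the down-group shift dominates (121 vs 75 pm).
Mg > As: the two effects oppose for this pair; the across-period effect wins (139 vs 121 pm).
Ca > Mg: they share group 2; the group trend gives Ca the larger value.
Cs > Ca: relative to Ca, both the across-period and down-group shifts push Cs's atomic radius up.
Tabulated atomic radius (pm): C 75, Mg 139, Ca 171, As 121, Cs 232.
So from smallest to largest: C < As < Mg < Ca < Cs.

C < As < Mg < Ca < Cs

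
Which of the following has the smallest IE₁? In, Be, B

Be is in period 2, group 2; B is in period 2, group 13; In is in period 5, group 13.
First ionization energy rises across a period (greater Z_eff holds electrons more tightly) and falls down a group (valence electrons are farther from the nucleus).
Neither a single period nor a single group — weigh both effects.
B > In: they share group 13; the group trend gives B the larger value.
Be > B: this pair runs against the simple trend — see the exception note.
Note the exception: Be has a higher first ionization energy than B, contrary to the simple trend — removing B's lone 2p electron is easier than breaking Be's filled 2s².
Approximate values (kJ/mol): Be 900, B 801, In 558.
The smallest IE₁ among these belongs to In.

In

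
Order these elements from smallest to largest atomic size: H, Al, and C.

H is in period 1, group 1; C is in period 2, group 14; Al is in period 3, group 13.
Moving right in a period, electrons are added to the same shell under a stronger nuclear pull, so atoms get smaller; moving down, a new shell is opened and atoms get larger.
These span different periods and groups, so the two trends combine.
C > H: the two effects oppose for this pair; the down-group effect wins (75 vs 32 pm).
Al > C: relative to C, both the across-period and down-group shifts push Al's atomic radius up.
Approximate values (pm): H 32, C 75, Al 126.
So from smallest to largest: H < C < Al.

H < C < Al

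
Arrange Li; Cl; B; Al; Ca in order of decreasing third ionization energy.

After 2 electrons have been removed, what remains? Li²⁺ is already 1 electron into the core; Cl²⁺ still has 5 valence electrons; B²⁺ still has 1 valence electron; Al²⁺ still has 1 valence electron; Ca²⁺ is the bare [Ar] core.
Pulling an electron out of a noble-gas core costs far more than removing a remaining valence electron, so Ca and Li sit at the high end of IE_3.
Valence configurations: Cl²⁺ [Ne]3s²3p³, B²⁺ [He]2s¹, Al²⁺ [Ne]3s¹.
Approximate IE_3 values (kJ/mol): Li 11815, Cl 3822, B 3660, Al 2745, Ca 4912.
Putting it together, IE_3: Al < B < Cl < Ca < Li.

Li, Ca, Cl, B, Al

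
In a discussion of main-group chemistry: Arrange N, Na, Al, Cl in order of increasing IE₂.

Al, Cl, N, Na

IE_2 is the cost of taking one more electron from the +1 cation: N⁺ still has 4 valence electrons; Na⁺ is the bare [Ne] core; Al⁺ still has 2 valence electrons; Cl⁺ still has 6 valence electrons.
Breaking into a closed-shell core is much more expensive than removing a leftover valence electron — Na has the largest IE_2 here.
Valence configurations: N⁺ [He]2s²2p², Al⁺ [Ne]3s², Cl⁺ [Ne]3s²3p⁴.
Approximate IE_2 values (kJ/mol): N 2856, Na 4562, Al 1817, Cl 2298.
So the second ionization energies run Al < Cl < N < Na.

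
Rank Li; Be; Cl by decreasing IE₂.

IE_2 is the cost of taking one more electron from the +1 cation: Li⁺ is the bare [He] core; Be⁺ still has 1 valence electron; Cl⁺ still has 6 valence electrons.
Core electrons are held far more tightly than valence electrons, so Li tops the IE_2 order.
Valence configurations: Be⁺ [He]2s¹, Cl⁺ [Ne]3s²3p⁴.
Tabulated IE_2 (kJ/mol): Li 7298, Be 1757, Cl 2298.
Overall IE_2 order: Be < Cl < Li.

Li, Cl, Be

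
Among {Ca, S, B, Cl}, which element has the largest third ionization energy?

The third ionization energy removes an electron from the +2 ion. For each element: Ca²⁺ is the bare [Ar] core; S²⁺ still has 4 valence electrons; B²⁺ still has 1 valence electron; Cl²⁺ still has 5 valence electrons.
Core electrons are held far more tightly than valence electrons, so Ca tops the IE_3 order.
Valence configurations: S²⁺ [Ne]3s²3p², B²⁺ [He]2s¹, Cl²⁺ [Ne]3s²3p³.
The numbers (kJ/mol): Ca 4912, S 3357, B 3660, Cl 3822.
Putting it together, IE_3: S < B < Cl < Ca.

Ca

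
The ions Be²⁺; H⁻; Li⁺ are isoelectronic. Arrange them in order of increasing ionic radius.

Be²⁺ < Li⁺ < H⁻

All of these have 2 electrons, so size is governed by nuclear charge alone: the more protons, the stronger the pull on the same electron cloud, and the smaller the ion.
Nuclear charges: Be²⁺ (Z=4), Li⁺ (Z=3), H⁻ (Z=1).
Smallest to largest: Be²⁺ < Li⁺ < H⁻.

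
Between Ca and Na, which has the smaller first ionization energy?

Na is in period 3, group 1; Ca is in period 4, group 2.
Across a period the outer electron is held more tightly (higher IE₁); down a group it sits in a higher shell, more shielded, and comes off more easily.
A diagonal step moves right (one effect) and down (the opposite effect) at once.
Ca > Na: period and group pull opposite ways; the across-period shift dominates (590 vs 496 kJ/mol).
Tabulated first ionization energy (kJ/mol): Na 496, Ca 590.
So Na has the smaller first ionization energy (Na < Ca).

Na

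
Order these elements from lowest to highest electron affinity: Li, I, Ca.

Ca < Li < I

Li is in period 2, group 1; Ca is in period 4, group 2; I is in period 5, group 17.
Electron affinity generally becomes more exothermic across a period toward the halogens and less exothermic down a group.
Neither a single period nor a single group — weigh both effects.
Li > Ca: period and group pull opposite ways; the down-group shift dominates (60 vs 2 kJ/mol).
I > Li: period and group pull opposite ways; the across-period shift dominates (295 vs 60 kJ/mol).
Tabulated electron affinity (kJ/mol): Li 60, Ca 2, I 295.
So from lowest to highest: Ca < Li < I.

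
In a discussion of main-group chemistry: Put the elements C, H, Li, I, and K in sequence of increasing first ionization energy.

K < Li < I < C < H

IE₁ increases left→right with effective nuclear charge and decreases top→bottom as the valence shell moves farther out.
Neither a single period nor a single group — weigh both effects.
Li > K: Li sits above K in group 1, so the down-group effect alone puts Li higher.
I > Li: period and group pull opposite ways; the across-period shift dominates (1008 vs 520 kJ/mol).
C > I: the two effects oppose for this pair; the down-group effect wins (1086 vs 1008 kJ/mol).
H > C: period and group pull opposite ways; the down-group shift dominates (1312 vs 1086 kJ/mol).
For reference (kJ/mol): H 1312, Li 520, C 1086, K 419, I 1008.
So from lowest to highest: K < Li < I < C < H.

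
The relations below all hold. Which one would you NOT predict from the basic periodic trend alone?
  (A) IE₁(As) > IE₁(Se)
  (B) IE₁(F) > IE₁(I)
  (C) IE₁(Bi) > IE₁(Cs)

The general trend: first ionization energy increases across a period and decreases down a group.
(A) As (period 4, group 15) vs Se (period 4, group 16): the stated order contradicts the simple trend.
(B) F (period 2, group 17) vs I (period 5, group 17): the stated order agrees with the simple trend.
(C) Bi (period 6, group 15) vs Cs (period 6, group 1): the stated order agrees with the simple trend.
The exception is (A): Se (4p⁴) ionizes more easily than half-filled As (4p³).

(A)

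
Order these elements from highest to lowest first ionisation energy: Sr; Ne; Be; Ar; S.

Ne, Ar, S, Be, Sr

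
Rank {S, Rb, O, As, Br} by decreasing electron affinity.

Adding an electron releases more energy for atoms nearer the top right (short of the noble gases).
Here both period and group differ, so the two effects have to be weighed against each other.
As > Rb: relative to Rb, both the across-period and down-group shifts push As's electron affinity up.
O > As: relative to As, both the across-period and down-group shifts push O's electron affinity up.
S > O: this pair runs against the simple trend — see the exception note.
Br > S: period and group pull opposite ways; the across-period shift dominates (325 vs 200 kJ/mol).
Note the exception: S has a higher electron affinity than O, contrary to the simple trend — the compact 2p subshell of O repels the added electron more than S's larger 3p does.
Approximate values (kJ/mol): O 141, S 200, As 78, Br 325, Rb 47.
So from highest to lowest: Br > S > O > As > Rb.

Br, S, O, As, Rb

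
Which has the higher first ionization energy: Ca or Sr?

Ca

Ca is in period 4, group 2; Sr is in period 5, group 2.
Removing the outermost electron gets harder across a period and easier down a group.
All are in group 2, so first ionization energy increases up the group.
So Ca has the higher first ionization energy (Ca > Sr).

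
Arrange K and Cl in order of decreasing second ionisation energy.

Consider each +1 ion: K⁺ is the bare [Ar] core; Cl⁺ still has 6 valence electrons.
Core electrons are held far more tightly than valence electrons, so K tops the IE_2 order.
Approximate IE_2 values (kJ/mol): K 3052, Cl 2298.
Hence IE_2: Cl < K.

K, Cl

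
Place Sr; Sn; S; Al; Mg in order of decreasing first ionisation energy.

S, Mg, Sn, Al, Sr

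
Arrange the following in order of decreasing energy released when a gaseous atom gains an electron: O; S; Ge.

O is in period 2, group 16; S is in period 3, group 16; Ge is in period 4, group 14.
Atoms with high Z_eff and room in the valence shell (especially the halogens) have the most exothermic electron affinities.
These span different periods and groups, so the two trends combine.
O > Ge: both effects reinforce here, so O is clearly the higher of the two.
S > O: this pair runs against the simple trend — see the exception note.
Note the exception: S has a higher electron affinity than O, contrary to the simple trend — the compact 2p subshell of O repels the added electron more than S's larger 3p does.
Approximate values (kJ/mol): O 141, S 200, Ge 119.
So from highest to lowest: S > O > Ge.

S > O > Ge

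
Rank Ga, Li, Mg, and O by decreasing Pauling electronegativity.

O, Ga, Mg, Li

Li is in period 2, group 1; O is in period 2, group 16; Mg is in period 3, group 2; Ga is in period 4, group 13.
Atoms toward the upper right of the periodic table pull bonding electrons most strongly.
Here both period and group differ, so the two effects have to be weighed against each other.
Mg > Li: the two effects oppose for this pair; the across-period effect wins (1.31 vs 0.98).
Ga > Mg: period and group pull opposite ways; the across-period shift dominates (1.81 vs 1.31).
O > Ga: both effects reinforce here, so O is clearly the higher of the two.
Tabulated electronegativity (Pauling): Li 0.98, O 3.44, Mg 1.31, Ga 1.81.
So from highest to lowest: O > Ga > Mg > Li.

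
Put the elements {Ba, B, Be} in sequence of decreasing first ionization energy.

Be, B, Ba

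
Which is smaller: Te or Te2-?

Forming Te2- adds 2 electrons to Te. More electron–electron repulsion in the same shell, with unchanged nuclear charge, lets the cloud expand.
An anion is larger than its parent atom: Te2- > Te.

Te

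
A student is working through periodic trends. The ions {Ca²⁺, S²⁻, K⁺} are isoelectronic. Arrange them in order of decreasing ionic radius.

All of these have 18 electrons, so size is governed by nuclear charge alone: the more protons, the stronger the pull on the same electron cloud, and the smaller the ion.
Nuclear charges: Ca²⁺ (Z=20), K⁺ (Z=19), S²⁻ (Z=16).
Largest to smallest: S²⁻ > K⁺ > Ca²⁺.

S²⁻ > K⁺ > Ca²⁺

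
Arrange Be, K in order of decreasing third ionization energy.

Be, K

IE_3 is the cost of taking one more electron from the +2 cation: Be²⁺ is the bare [He] core; K²⁺ is already 1 electron into the core.
All of these are removing an electron from a noble-gas core or deeper; the smaller core (lower principal quantum number) is held far more tightly, and within a period the higher nuclear charge binds the same core more tightly.
Tabulated IE_3 (kJ/mol): Be 14849, K 4420.
Overall IE_3 order: K < Be.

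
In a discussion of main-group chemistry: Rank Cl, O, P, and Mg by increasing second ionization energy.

Mg, P, Cl, O

The second ionization energy removes an electron from the +1 ion. For each element: Cl⁺ still has 6 valence electrons; O⁺ still has 5 valence electrons; P⁺ still has 4 valence electrons; Mg⁺ still has 1 valence electron.
All are still removing valence electrons, so compare the +1 ions as you would atoms: IE_2 generally rises across a period (higher Z_eff) and falls down a group (larger shell), subject to the usual subshell exceptions.
Valence configurations: Cl⁺ [Ne]3s²3p⁴, O⁺ [He]2s²2p³, P⁺ [Ne]3s²3p², Mg⁺ [Ne]3s¹.
The numbers (kJ/mol): Cl 2298, O 3388, P 1907, Mg 1451.
Overall IE_2 order: Mg < P < Cl < O.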